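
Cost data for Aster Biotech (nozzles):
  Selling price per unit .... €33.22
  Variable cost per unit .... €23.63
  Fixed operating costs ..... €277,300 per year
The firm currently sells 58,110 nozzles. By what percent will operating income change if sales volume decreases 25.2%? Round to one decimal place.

-50.2%

Contribution at this volume is 58,110 × €9.59 = €557,274.90.
Operating income = contribution − fixed costs = €557,274.90 − €277,300 = €279,974.90.
DOL = contribution ÷ EBIT = €557,274.90 ÷ €279,974.90 = 1.9904.
Operating income changes by 1.9904 × -25.2% = -50.2%.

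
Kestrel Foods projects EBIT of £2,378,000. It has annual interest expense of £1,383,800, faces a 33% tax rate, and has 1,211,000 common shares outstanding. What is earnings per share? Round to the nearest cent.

£0.55

Pre-tax income = £2,378,000 − £1,383,800.00 = £994,200.00.
Net income = £994,200.00 × (1 − 0.33) = £666,114.00.
EPS = £666,114.00 ÷ 1,211,000 = £0.55.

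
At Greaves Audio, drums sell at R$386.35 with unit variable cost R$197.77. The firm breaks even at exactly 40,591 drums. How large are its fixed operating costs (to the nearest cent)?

Unit CM = price − variable cost = R$386.35 − R$197.77 = R$188.58.
Fixed costs = break-even units × CM = 40,591 × R$188.58 = R$7,654,650.78.

R$7,654,650.78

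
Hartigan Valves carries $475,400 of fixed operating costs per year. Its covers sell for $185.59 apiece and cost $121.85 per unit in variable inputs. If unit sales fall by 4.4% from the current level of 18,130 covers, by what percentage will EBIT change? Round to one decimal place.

At 18,130 units, contribution = 18,130 × $63.74 = $1,155,606.20.
EBIT = $1,155,606.20 − $475,400 = $680,206.20.
Degree of operating leverage = $1,155,606.20 / $680,206.20 = 1.6989.
Operating income changes by 1.6989 × -4.4% = -7.5%.

-7.5%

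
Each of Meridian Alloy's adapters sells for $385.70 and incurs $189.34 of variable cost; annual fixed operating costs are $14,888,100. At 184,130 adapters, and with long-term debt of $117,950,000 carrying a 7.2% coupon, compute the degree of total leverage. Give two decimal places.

Total contribution margin = 184,130 × $196.36 = $36,155,766.80.
Subtracting fixed costs: EBIT = $36,155,766.80 − $14,888,100 = $21,267,666.80. Interest = $8,492,400.00.
DOL = $36,155,766.80 ÷ $21,267,666.80 = 1.7000; DFL = $21,267,666.80 ÷ $12,775,266.80 = 1.6648.
DCL = DOL × DFL = 1.7000 × 1.6648 = 2.8302.

2.83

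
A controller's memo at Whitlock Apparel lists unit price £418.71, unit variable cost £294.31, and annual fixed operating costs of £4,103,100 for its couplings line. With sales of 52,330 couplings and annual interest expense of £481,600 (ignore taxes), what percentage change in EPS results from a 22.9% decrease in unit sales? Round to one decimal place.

At 52,330 units, contribution = 52,330 × £124.40 = £6,509,852.00.
Operating income = contribution − fixed costs = £6,509,852.00 − £4,103,100 = £2,406,752.00.
Interest = £481,600.00, so EBIT − I = £1,925,152.00.
DCL = total CM / (EBIT − I) = £6,509,852.00 / £1,925,152.00 = 3.3815.
EPS therefore changes by 3.3815 × (-22.9%) = -77.4%.

-77.4%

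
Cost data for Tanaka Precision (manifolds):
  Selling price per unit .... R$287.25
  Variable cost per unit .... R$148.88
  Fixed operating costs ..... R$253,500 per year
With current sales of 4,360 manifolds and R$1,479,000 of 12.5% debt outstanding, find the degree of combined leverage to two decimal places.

At 4,360 units, contribution = 4,360 × R$138.37 = R$603,293.20.
EBIT = R$603,293.20 − R$253,500 = R$349,793.20. Interest = R$184,875.00, so EBIT − I = R$164,918.20.
Degree of total leverage = total CM / (EBIT − interest) = R$603,293.20 / R$164,918.20 = 3.6581.

3.66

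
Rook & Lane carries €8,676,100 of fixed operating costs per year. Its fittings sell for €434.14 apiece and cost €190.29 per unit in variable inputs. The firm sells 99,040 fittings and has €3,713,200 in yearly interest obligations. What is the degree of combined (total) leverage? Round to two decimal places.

At 99,040 units, contribution = 99,040 × €243.85 = €24,150,904.00.
Operating income = contribution − fixed costs = €24,150,904.00 − €8,676,100 = €15,474,804.00. Interest = €3,713,200.00, so EBIT − I = €11,761,604.00.
Degree of total leverage = total CM / (EBIT − interest) = €24,150,904.00 / €11,761,604.00 = 2.0534.

2.05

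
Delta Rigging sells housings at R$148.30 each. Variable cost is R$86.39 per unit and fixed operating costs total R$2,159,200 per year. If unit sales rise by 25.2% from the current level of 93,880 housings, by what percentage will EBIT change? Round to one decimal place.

+40.1%

Total contribution margin = 93,880 × R$61.91 = R$5,812,110.80.
EBIT = R$5,812,110.80 − R$2,159,200 = R$3,652,910.80.
DOL = contribution ÷ EBIT = R$5,812,110.80 ÷ R$3,652,910.80 = 1.5911.
%ΔEBIT = DOL × %ΔSales = 1.5911 × +25.2% = +40.1%.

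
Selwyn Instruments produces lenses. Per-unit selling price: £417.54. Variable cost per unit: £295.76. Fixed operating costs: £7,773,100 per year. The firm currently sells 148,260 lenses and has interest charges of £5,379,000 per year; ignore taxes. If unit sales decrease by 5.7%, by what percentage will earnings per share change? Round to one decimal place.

At 148,260 units, contribution = 148,260 × £121.78 = £18,055,102.80.
EBIT = £18,055,102.80 − £7,773,100 = £10,282,002.80.
Interest = £5,379,000.00, so EBIT − I = £4,903,002.80.
DCL = total CM / (EBIT − I) = £18,055,102.80 / £4,903,002.80 = 3.6825.
%ΔEPS = DCL × %ΔSales = 3.6825 × -5.7% = -21.0%.

-21.0%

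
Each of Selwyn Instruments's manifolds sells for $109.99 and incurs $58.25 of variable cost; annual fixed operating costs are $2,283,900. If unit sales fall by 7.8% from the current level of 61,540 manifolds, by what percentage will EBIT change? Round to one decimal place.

Total contribution margin = 61,540 × $51.74 = $3,184,079.60.
Operating income = contribution − fixed costs = $3,184,079.60 − $2,283,900 = $900,179.60.
Degree of operating leverage = $3,184,079.60 / $900,179.60 = 3.5372.
Operating income changes by 3.5372 × -7.8% = -27.6%.

-27.6%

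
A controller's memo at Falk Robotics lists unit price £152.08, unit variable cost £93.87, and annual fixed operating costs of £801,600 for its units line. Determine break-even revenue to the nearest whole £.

Contribution margin per unit = £152.08 − £93.87 = £58.21, a CM ratio of £58.21 ÷ £152.08 = 0.3828.
Break-even revenue = fixed costs × price ÷ CM = £801,600 × £152.08 ÷ £58.21 = £2,094,268.

£2,094,268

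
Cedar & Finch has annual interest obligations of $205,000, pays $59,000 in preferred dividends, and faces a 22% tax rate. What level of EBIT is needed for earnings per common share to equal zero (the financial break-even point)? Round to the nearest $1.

Preferred dividends are paid after tax, so their pre-tax equivalent is $59,000 ÷ (1 − 0.22) = $75,641.03.
EPS = 0 when EBIT covers interest plus the pre-tax preferred burden: $205,000 + $75,641.03 = $280,641.03.

$280,641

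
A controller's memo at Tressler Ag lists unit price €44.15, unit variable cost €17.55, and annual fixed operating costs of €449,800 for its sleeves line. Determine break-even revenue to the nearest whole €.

Contribution margin per unit = €44.15 − €17.55 = €26.60, a CM ratio of €26.60 ÷ €44.15 = 0.6025.
Break-even sales = FC ÷ CM ratio = €449,800 × €44.15 / €26.60 = €746,567.

€746,567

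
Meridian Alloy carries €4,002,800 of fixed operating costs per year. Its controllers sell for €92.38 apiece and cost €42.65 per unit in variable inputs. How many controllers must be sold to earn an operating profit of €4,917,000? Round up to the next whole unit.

179,365 controllers

Contribution margin per unit = €92.38 − €42.65 = €49.73.
Required volume = (fixed costs + target profit) ÷ CM = (€4,002,800 + €4,917,000) ÷ €49.73 = 179,364.57, so 179,365 controllers.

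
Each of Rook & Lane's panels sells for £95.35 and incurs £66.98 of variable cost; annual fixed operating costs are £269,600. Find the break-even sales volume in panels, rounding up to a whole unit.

Contribution margin per unit = £95.35 − £66.98 = £28.37.
Break-even Q = £269,600 / £28.37 = 9,503.00 → 9,503 panels.

9,503 panels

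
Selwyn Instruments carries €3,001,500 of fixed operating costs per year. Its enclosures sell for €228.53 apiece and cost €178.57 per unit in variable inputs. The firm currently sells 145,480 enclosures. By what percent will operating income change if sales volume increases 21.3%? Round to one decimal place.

Total contribution margin = 145,480 × €49.96 = €7,268,180.80.
Subtracting fixed costs: EBIT = €7,268,180.80 − €3,001,500 = €4,266,680.80.
DOL = contribution ÷ EBIT = €7,268,180.80 ÷ €4,266,680.80 = 1.7035.
%ΔEBIT = DOL × %ΔSales = 1.7035 × +21.3% = +36.3%.

+36.3%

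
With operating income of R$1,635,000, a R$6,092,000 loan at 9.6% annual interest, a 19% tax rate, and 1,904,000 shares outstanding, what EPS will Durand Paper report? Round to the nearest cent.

Interest = R$584,832.00, so EBT = R$1,635,000 − R$584,832.00 = R$1,050,168.00.
Net income = R$1,050,168.00 × (1 − 0.19) = R$850,636.08.
Per share: R$850,636.08 / 1,904,000 shares = R$0.45.

R$0.45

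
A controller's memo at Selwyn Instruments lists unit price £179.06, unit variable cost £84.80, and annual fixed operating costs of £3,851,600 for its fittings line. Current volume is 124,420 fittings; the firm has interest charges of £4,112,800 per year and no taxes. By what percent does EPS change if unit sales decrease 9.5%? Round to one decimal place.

-29.6%

Total contribution margin = 124,420 × £94.26 = £11,727,829.20.
EBIT = £11,727,829.20 − £3,851,600 = £7,876,229.20.
Interest = £4,112,800.00, so EBIT − I = £3,763,429.20.
DCL = total CM / (EBIT − I) = £11,727,829.20 / £3,763,429.20 = 3.1163.
%ΔEPS = DCL × %ΔSales = 3.1163 × -9.5% = -29.6%.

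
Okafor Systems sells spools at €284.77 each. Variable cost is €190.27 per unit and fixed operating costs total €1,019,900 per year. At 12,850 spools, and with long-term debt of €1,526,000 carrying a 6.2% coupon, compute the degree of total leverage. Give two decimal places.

12.17

At 12,850 units, contribution = 12,850 × €94.50 = €1,214,325.00.
Subtracting fixed costs: EBIT = €1,214,325.00 − €1,019,900 = €194,425.00. Interest = €94,612.00.
DOL = €1,214,325.00 ÷ €194,425.00 = 6.2457; DFL = €194,425.00 ÷ €99,813.00 = 1.9479.
DCL = DOL × DFL = 6.2457 × 1.9479 = 12.1660.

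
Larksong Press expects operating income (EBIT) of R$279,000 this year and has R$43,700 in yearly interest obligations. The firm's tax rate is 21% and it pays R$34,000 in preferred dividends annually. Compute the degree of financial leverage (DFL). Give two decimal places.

Annual interest charges come to R$43,700.00.
Pre-tax preferred-dividend burden = R$34,000 ÷ (1 − 0.21) = R$43,037.97.
DFL = EBIT ÷ [EBIT − I − D_p/(1−t)] = R$279,000 ÷ [R$279,000 − R$43,700.00 − R$43,037.97] = R$279,000 ÷ R$192,262.03 = 1.4511.

1.45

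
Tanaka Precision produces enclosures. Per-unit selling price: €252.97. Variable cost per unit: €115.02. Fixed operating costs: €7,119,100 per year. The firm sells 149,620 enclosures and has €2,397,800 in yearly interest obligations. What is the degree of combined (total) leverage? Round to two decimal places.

1.86

Contribution at this volume is 149,620 × €137.95 = €20,640,079.00.
EBIT = €20,640,079.00 − €7,119,100 = €13,520,979.00. Interest = €2,397,800.00, so EBIT − I = €11,123,179.00.
Degree of total leverage = total CM / (EBIT − interest) = €20,640,079.00 / €11,123,179.00 = 1.8556.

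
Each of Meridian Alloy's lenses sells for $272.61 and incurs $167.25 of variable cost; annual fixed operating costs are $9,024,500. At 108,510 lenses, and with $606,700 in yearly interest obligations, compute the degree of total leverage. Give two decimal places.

6.35

Total contribution margin = 108,510 × $105.36 = $11,432,613.60.
Operating income = contribution − fixed costs = $11,432,613.60 − $9,024,500 = $2,408,113.60. Interest = $606,700.00, so EBIT − I = $1,801,413.60.
Degree of total leverage = total CM / (EBIT − interest) = $11,432,613.60 / $1,801,413.60 = 6.3465.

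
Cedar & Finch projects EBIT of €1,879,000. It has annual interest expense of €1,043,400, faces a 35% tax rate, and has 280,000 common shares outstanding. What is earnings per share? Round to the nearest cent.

Interest = €1,043,400.00, so EBT = €1,879,000 − €1,043,400.00 = €835,600.00.
Net income = €835,600.00 × (1 − 0.35) = €543,140.00.
Per share: €543,140.00 / 280,000 shares = €1.94.

€1.94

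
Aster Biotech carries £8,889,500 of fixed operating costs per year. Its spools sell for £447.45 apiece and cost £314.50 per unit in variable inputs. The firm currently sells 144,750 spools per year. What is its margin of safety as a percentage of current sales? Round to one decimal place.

53.8%

Each unit contributes £447.45 − £314.50 = £132.95. Break-even units = £8,889,500 ÷ £132.95 = 66,863.48; break-even revenue = 66,863.48 × £447.45 = £29,918,065.25.
Actual sales revenue = 144,750 × £447.45 = £64,768,387.50.
Margin of safety = (£64,768,387.50 − £29,918,065.25) ÷ £64,768,387.50 = 53.8%.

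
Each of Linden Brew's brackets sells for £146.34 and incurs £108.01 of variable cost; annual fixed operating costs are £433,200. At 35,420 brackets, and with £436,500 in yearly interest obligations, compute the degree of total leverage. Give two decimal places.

Contribution at this volume is 35,420 × £38.33 = £1,357,648.60.
Subtracting fixed costs: EBIT = £1,357,648.60 − £433,200 = £924,448.60. Interest = £436,500.00.
DOL = £1,357,648.60 ÷ £924,448.60 = 1.4686; DFL = £924,448.60 ÷ £487,948.60 = 1.8946.
DCL = DOL × DFL = 1.4686 × 1.8946 = 2.7824.

2.78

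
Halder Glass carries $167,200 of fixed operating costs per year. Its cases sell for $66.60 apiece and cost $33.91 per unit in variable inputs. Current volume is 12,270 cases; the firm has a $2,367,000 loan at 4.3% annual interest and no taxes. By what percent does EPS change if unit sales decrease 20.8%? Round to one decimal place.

-63.1%

At 12,270 units, contribution = 12,270 × $32.69 = $401,106.30.
Subtracting fixed costs: EBIT = $401,106.30 − $167,200 = $233,906.30.
Interest = $101,781.00, so EBIT − I = $132,125.30.
DCL = total CM / (EBIT − I) = $401,106.30 / $132,125.30 = 3.0358.
EPS therefore changes by 3.0358 × (-20.8%) = -63.1%.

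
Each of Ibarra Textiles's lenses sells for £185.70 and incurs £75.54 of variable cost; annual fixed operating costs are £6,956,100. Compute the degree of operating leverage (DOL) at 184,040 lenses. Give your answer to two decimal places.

At 184,040 units, contribution = 184,040 × £110.16 = £20,273,846.40.
Subtracting fixed costs: EBIT = £20,273,846.40 − £6,956,100 = £13,317,746.40.
Degree of operating leverage = £20,273,846.40 / £13,317,746.40 = 1.5223.

1.52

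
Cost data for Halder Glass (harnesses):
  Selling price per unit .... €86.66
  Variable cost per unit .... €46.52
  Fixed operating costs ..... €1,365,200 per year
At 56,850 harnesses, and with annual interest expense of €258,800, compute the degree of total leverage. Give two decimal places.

3.47

Total contribution margin = 56,850 × €40.14 = €2,281,959.00.
Operating income = contribution − fixed costs = €2,281,959.00 − €1,365,200 = €916,759.00. Interest = €258,800.00.
DOL = €2,281,959.00 ÷ €916,759.00 = 2.4892; DFL = €916,759.00 ÷ €657,959.00 = 1.3933.
Combined leverage = 2.4892 × 1.3933 = 3.4682.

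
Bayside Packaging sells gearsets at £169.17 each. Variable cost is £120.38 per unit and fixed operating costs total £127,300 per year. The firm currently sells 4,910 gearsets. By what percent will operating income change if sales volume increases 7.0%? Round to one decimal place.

+14.9%

Total contribution margin = 4,910 × £48.79 = £239,558.90.
Operating income = contribution − fixed costs = £239,558.90 − £127,300 = £112,258.90.
Degree of operating leverage = £239,558.90 / £112,258.90 = 2.1340.
Operating income changes by 2.1340 × +7.0% = +14.9%.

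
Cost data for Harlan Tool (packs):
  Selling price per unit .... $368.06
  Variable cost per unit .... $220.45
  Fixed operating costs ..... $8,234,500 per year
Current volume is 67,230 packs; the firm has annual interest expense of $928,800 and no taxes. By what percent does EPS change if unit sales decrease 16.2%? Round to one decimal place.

Total contribution margin = 67,230 × $147.61 = $9,923,820.30.
Subtracting fixed costs: EBIT = $9,923,820.30 − $8,234,500 = $1,689,320.30.
After interest of $928,800.00, pre-tax earnings = $760,520.30.
DCL = total CM / (EBIT − I) = $9,923,820.30 / $760,520.30 = 13.0487.
%ΔEPS = DCL × %ΔSales = 13.0487 × -16.2% = -211.4%.

-211.4%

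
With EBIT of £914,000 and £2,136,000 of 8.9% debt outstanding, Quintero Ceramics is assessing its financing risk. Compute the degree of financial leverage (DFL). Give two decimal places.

1.26

Interest = £190,104.00.
Degree of financial leverage = EBIT / (EBIT − interest) = £914,000 / £723,896.00 = 1.2626.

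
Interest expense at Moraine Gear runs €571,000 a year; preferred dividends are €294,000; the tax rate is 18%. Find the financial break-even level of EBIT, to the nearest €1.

€929,537

Preferred dividends are paid after tax, so their pre-tax equivalent is €294,000 ÷ (1 − 0.18) = €358,536.59.
EPS = 0 when EBIT covers interest plus the pre-tax preferred burden: €571,000 + €358,536.59 = €929,536.59.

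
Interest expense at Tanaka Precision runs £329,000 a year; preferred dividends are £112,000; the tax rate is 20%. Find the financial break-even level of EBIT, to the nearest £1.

£469,000

Preferred dividends are paid after tax, so their pre-tax equivalent is £112,000 ÷ (1 − 0.20) = £140,000.00.
EPS = 0 when EBIT covers interest plus the pre-tax preferred burden: £329,000 + £140,000.00 = £469,000.00.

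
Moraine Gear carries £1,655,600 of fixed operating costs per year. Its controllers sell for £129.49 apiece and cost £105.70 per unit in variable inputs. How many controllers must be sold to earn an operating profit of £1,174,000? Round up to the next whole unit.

Each unit contributes £129.49 − £105.70 = £23.79.
Required volume = (fixed costs + target profit) ÷ CM = (£1,655,600 + £1,174,000) ÷ £23.79 = 118,940.73, so 118,941 controllers.

118,941 controllers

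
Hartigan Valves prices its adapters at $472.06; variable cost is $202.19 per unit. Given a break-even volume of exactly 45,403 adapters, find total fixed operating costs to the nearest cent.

Each unit contributes $472.06 − $202.19 = $269.87.
Fixed costs = break-even units × CM = 45,403 × $269.87 = $12,252,907.61.

$12,252,907.61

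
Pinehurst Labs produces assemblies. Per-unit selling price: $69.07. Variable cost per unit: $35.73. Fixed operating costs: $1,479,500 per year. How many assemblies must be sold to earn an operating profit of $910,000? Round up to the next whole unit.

Unit CM = price − variable cost = $69.07 − $35.73 = $33.34.
Required volume = (fixed costs + target profit) ÷ CM = ($1,479,500 + $910,000) ÷ $33.34 = 71,670.67, so 71,671 assemblies.

71,671 assemblies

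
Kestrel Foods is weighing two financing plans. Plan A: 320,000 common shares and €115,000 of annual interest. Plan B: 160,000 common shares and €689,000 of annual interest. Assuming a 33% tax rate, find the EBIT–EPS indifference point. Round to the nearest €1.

€1,263,000

Set EPS_A = EPS_B: (EBIT − €115,000)(1 − 0.33) ÷ 320,000 = (EBIT − €689,000)(1 − 0.33) ÷ 160,000.
Cancelling (1 − t) and cross-multiplying: 160,000·(EBIT − 115,000) = 320,000·(EBIT − 689,000).
EBIT × (320,000 − 160,000) = 689,000 × 320,000 − 115,000 × 160,000 = 202,080,000,000, so EBIT = 202,080,000,000 ÷ 160,000 = 1,263,000.00.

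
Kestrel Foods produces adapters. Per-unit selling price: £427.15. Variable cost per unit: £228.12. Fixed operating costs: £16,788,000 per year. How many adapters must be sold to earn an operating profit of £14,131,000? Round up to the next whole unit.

155,349 adapters

Each unit contributes £427.15 − £228.12 = £199.03.
Required volume = (fixed costs + target profit) ÷ CM = (£16,788,000 + £14,131,000) ÷ £199.03 = 155,348.44, so 155,349 adapters.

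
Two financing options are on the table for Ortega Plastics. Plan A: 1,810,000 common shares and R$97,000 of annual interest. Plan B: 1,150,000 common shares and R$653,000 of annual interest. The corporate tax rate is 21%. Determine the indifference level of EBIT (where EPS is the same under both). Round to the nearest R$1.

R$1,621,788

At indifference, (EBIT − 97,000)(1 − t)/1,810,000 = (EBIT − 653,000)(1 − t)/1,150,000.
Cancelling (1 − t) and cross-multiplying: 1,150,000·(EBIT − 97,000) = 1,810,000·(EBIT − 653,000).
Solving, EBIT = (653,000·1,810,000 − 97,000·1,150,000) / (1,810,000 − 1,150,000) = 1,070,380,000,000 / 660,000 = 1,621,787.88.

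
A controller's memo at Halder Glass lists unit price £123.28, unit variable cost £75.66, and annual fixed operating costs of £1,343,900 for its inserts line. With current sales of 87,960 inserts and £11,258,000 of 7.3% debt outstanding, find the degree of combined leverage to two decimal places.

2.07

Contribution at this volume is 87,960 × £47.62 = £4,188,655.20.
Subtracting fixed costs: EBIT = £4,188,655.20 − £1,343,900 = £2,844,755.20. Interest = £821,834.00, so EBIT − I = £2,022,921.20.
Degree of total leverage = total CM / (EBIT − interest) = £4,188,655.20 / £2,022,921.20 = 2.0706.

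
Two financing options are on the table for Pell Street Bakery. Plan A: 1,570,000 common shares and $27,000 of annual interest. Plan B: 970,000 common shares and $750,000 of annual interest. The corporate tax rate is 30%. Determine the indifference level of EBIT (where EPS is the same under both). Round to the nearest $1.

$1,918,850

Set EPS_A = EPS_B: (EBIT − $27,000)(1 − 0.30) ÷ 1,570,000 = (EBIT − $750,000)(1 − 0.30) ÷ 970,000.
Cancelling (1 − t) and cross-multiplying: 970,000·(EBIT − 27,000) = 1,570,000·(EBIT − 750,000).
EBIT × (1,570,000 − 970,000) = 750,000 × 1,570,000 − 27,000 × 970,000 = 1,151,310,000,000, so EBIT = 1,151,310,000,000 ÷ 600,000 = 1,918,850.00.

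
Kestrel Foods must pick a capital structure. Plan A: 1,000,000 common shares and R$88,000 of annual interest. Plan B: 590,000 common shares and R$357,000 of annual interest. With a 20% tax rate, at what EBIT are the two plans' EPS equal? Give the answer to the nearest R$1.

R$744,098

Set EPS_A = EPS_B: (EBIT − R$88,000)(1 − 0.20) ÷ 1,000,000 = (EBIT − R$357,000)(1 − 0.20) ÷ 590,000.
The (1 − t) factor cancels: (EBIT − 88,000) × 590,000 = (EBIT − 357,000) × 1,000,000.
Solving, EBIT = (357,000·1,000,000 − 88,000·590,000) / (1,000,000 − 590,000) = 305,080,000,000 / 410,000 = 744,097.56.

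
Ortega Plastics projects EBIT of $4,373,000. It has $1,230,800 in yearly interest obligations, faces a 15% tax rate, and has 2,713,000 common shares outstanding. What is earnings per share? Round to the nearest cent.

Pre-tax income = $4,373,000 − $1,230,800.00 = $3,142,200.00.
Net income = $3,142,200.00 × (1 − 0.15) = $2,670,870.00.
EPS = $2,670,870.00 ÷ 2,713,000 = $0.98.

$0.98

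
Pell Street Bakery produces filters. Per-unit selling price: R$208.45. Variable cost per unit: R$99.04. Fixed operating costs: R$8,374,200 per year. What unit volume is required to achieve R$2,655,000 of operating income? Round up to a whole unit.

Each unit contributes R$208.45 − R$99.04 = R$109.41.
Units = (FC + target) / CM = (R$8,374,200 + R$2,655,000) / R$109.41 = 100,806.14, so 100,807 filters.

100,807 filters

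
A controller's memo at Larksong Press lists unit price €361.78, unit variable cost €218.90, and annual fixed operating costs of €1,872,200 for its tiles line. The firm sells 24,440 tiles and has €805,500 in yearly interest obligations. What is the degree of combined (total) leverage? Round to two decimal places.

Total contribution margin = 24,440 × €142.88 = €3,491,987.20.
Subtracting fixed costs: EBIT = €3,491,987.20 − €1,872,200 = €1,619,787.20. Interest = €805,500.00.
DOL = €3,491,987.20 ÷ €1,619,787.20 = 2.1558; DFL = €1,619,787.20 ÷ €814,287.20 = 1.9892.
Combined leverage = 2.1558 × 1.9892 = 4.2883.

4.29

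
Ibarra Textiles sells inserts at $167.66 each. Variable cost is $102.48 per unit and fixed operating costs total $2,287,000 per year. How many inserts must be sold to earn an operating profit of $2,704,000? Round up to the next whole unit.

Contribution margin per unit = $167.66 − $102.48 = $65.18.
Units = (FC + target) / CM = ($2,287,000 + $2,704,000) / $65.18 = 76,572.57, so 76,573 inserts.

76,573 inserts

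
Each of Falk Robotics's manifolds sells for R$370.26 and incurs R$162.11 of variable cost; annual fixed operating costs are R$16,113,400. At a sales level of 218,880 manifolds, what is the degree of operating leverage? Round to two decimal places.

1.55

Contribution at this volume is 218,880 × R$208.15 = R$45,559,872.00.
Subtracting fixed costs: EBIT = R$45,559,872.00 − R$16,113,400 = R$29,446,472.00.
Degree of operating leverage = R$45,559,872.00 / R$29,446,472.00 = 1.5472.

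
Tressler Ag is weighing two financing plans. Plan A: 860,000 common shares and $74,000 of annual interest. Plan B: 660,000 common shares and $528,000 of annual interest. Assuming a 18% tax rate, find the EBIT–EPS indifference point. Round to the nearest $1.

At indifference, (EBIT − 74,000)(1 − t)/860,000 = (EBIT − 528,000)(1 − t)/660,000.
The (1 − t) factor cancels: (EBIT − 74,000) × 660,000 = (EBIT − 528,000) × 860,000.
Solving, EBIT = (528,000·860,000 − 74,000·660,000) / (860,000 − 660,000) = 405,240,000,000 / 200,000 = 2,026,200.00.

$2,026,200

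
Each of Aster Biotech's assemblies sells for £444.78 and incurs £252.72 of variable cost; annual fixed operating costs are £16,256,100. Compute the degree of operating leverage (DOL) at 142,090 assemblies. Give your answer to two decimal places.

Contribution at this volume is 142,090 × £192.06 = £27,289,805.40.
Subtracting fixed costs: EBIT = £27,289,805.40 − £16,256,100 = £11,033,705.40.
Degree of operating leverage = £27,289,805.40 / £11,033,705.40 = 2.4733.

2.47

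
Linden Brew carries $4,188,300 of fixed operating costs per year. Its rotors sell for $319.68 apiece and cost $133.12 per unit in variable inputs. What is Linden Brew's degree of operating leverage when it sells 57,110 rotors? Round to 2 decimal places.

Total contribution margin = 57,110 × $186.56 = $10,654,441.60.
Operating income = contribution − fixed costs = $10,654,441.60 − $4,188,300 = $6,466,141.60.
So DOL = total CM / EBIT = $10,654,441.60 / $6,466,141.60 = 1.6477.

1.65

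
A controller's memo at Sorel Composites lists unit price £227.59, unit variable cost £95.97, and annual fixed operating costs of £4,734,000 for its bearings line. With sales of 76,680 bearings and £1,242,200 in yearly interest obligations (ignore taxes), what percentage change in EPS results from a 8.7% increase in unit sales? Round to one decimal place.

+21.3%

Contribution at this volume is 76,680 × £131.62 = £10,092,621.60.
Operating income = contribution − fixed costs = £10,092,621.60 − £4,734,000 = £5,358,621.60.
After interest of £1,242,200.00, pre-tax earnings = £4,116,421.60.
Degree of combined leverage = contribution ÷ (EBIT − I) = £10,092,621.60 ÷ £4,116,421.60 = 2.4518.
%ΔEPS = DCL × %ΔSales = 2.4518 × +8.7% = +21.3%.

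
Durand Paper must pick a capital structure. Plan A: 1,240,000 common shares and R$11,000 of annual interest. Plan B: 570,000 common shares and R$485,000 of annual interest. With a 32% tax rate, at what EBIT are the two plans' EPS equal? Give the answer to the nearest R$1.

R$888,254

Set EPS_A = EPS_B: (EBIT − R$11,000)(1 − 0.32) ÷ 1,240,000 = (EBIT − R$485,000)(1 − 0.32) ÷ 570,000.
The (1 − t) factor cancels: (EBIT − 11,000) × 570,000 = (EBIT − 485,000) × 1,240,000.
Solving, EBIT = (485,000·1,240,000 − 11,000·570,000) / (1,240,000 − 570,000) = 595,130,000,000 / 670,000 = 888,253.73.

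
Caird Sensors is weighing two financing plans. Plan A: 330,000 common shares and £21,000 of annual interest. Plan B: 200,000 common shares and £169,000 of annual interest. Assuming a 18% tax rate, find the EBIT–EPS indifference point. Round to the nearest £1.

£396,692

Set EPS_A = EPS_B: (EBIT − £21,000)(1 − 0.18) ÷ 330,000 = (EBIT − £169,000)(1 − 0.18) ÷ 200,000.
Cancelling (1 − t) and cross-multiplying: 200,000·(EBIT − 21,000) = 330,000·(EBIT − 169,000).
EBIT × (330,000 − 200,000) = 169,000 × 330,000 − 21,000 × 200,000 = 51,570,000,000, so EBIT = 51,570,000,000 ÷ 130,000 = 396,692.31.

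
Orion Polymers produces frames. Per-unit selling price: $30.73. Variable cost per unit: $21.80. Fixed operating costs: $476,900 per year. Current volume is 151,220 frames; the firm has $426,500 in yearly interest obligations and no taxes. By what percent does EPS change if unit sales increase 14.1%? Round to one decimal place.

+42.6%

At 151,220 units, contribution = 151,220 × $8.93 = $1,350,394.60.
Operating income = contribution − fixed costs = $1,350,394.60 − $476,900 = $873,494.60.
Interest = $426,500.00, so EBIT − I = $446,994.60.
Degree of combined leverage = contribution ÷ (EBIT − I) = $1,350,394.60 ÷ $446,994.60 = 3.0211.
EPS therefore changes by 3.0211 × (+14.1%) = +42.6%.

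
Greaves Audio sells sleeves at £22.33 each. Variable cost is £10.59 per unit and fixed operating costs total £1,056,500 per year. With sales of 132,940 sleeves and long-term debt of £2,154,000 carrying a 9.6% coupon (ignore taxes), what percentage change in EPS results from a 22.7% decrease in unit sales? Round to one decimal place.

-119.1%

At 132,940 units, contribution = 132,940 × £11.74 = £1,560,715.60.
Subtracting fixed costs: EBIT = £1,560,715.60 − £1,056,500 = £504,215.60.
Interest = £206,784.00, so EBIT − I = £297,431.60.
Degree of combined leverage = contribution ÷ (EBIT − I) = £1,560,715.60 ÷ £297,431.60 = 5.2473.
%ΔEPS = DCL × %ΔSales = 5.2473 × -22.7% = -119.1%.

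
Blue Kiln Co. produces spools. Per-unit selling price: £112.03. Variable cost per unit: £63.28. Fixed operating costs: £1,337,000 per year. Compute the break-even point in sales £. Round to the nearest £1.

£3,072,495

CM per unit = £112.03 − £63.28 = £48.75; CM ratio = £48.75 / £112.03 = 0.4352.
Break-even revenue = fixed costs × price ÷ CM = £1,337,000 × £112.03 ÷ £48.75 = £3,072,495.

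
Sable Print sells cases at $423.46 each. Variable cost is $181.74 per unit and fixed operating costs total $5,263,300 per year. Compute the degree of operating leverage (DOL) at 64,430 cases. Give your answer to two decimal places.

1.51

Total contribution margin = 64,430 × $241.72 = $15,574,019.60.
Subtracting fixed costs: EBIT = $15,574,019.60 − $5,263,300 = $10,310,719.60.
So DOL = total CM / EBIT = $15,574,019.60 / $10,310,719.60 = 1.5105.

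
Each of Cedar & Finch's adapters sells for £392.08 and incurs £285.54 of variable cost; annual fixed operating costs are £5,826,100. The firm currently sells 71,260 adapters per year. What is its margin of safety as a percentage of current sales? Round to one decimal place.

Contribution margin per unit = £392.08 − £285.54 = £106.54. Break-even units = £5,826,100 ÷ £106.54 = 54,684.63; break-even revenue = 54,684.63 × £392.08 = £21,440,747.96.
Actual sales revenue = 71,260 × £392.08 = £27,939,620.80.
Margin of safety = (£27,939,620.80 − £21,440,747.96) ÷ £27,939,620.80 = 23.3%.

23.3%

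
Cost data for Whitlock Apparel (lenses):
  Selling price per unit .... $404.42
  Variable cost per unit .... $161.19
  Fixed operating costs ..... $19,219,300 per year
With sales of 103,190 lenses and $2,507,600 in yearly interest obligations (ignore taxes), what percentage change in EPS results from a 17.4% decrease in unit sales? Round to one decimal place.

-129.5%

Total contribution margin = 103,190 × $243.23 = $25,098,903.70.
Subtracting fixed costs: EBIT = $25,098,903.70 − $19,219,300 = $5,879,603.70.
After interest of $2,507,600.00, pre-tax earnings = $3,372,003.70.
Degree of combined leverage = contribution ÷ (EBIT − I) = $25,098,903.70 ÷ $3,372,003.70 = 7.4433.
%ΔEPS = DCL × %ΔSales = 7.4433 × -17.4% = -129.5%.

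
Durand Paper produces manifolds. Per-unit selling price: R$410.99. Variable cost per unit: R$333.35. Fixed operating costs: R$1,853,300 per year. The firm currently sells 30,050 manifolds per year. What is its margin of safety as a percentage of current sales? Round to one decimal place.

Contribution margin per unit = R$410.99 − R$333.35 = R$77.64. Break-even units = R$1,853,300 ÷ R$77.64 = 23,870.43; break-even revenue = 23,870.43 × R$410.99 = R$9,810,507.05.
Actual sales revenue = 30,050 × R$410.99 = R$12,350,249.50.
Margin of safety = (R$12,350,249.50 − R$9,810,507.05) ÷ R$12,350,249.50 = 20.6%.

20.6%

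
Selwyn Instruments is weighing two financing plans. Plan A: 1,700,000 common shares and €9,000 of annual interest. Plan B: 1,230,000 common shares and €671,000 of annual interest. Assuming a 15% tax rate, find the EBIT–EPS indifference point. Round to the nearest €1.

At indifference, (EBIT − 9,000)(1 − t)/1,700,000 = (EBIT − 671,000)(1 − t)/1,230,000.
Cancelling (1 − t) and cross-multiplying: 1,230,000·(EBIT − 9,000) = 1,700,000·(EBIT − 671,000).
EBIT × (1,700,000 − 1,230,000) = 671,000 × 1,700,000 − 9,000 × 1,230,000 = 1,129,630,000,000, so EBIT = 1,129,630,000,000 ÷ 470,000 = 2,403,468.09.

€2,403,468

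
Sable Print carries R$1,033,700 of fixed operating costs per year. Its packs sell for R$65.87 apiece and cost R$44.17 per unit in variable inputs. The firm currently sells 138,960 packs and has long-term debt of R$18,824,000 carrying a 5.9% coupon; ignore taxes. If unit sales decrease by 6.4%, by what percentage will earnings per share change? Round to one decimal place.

Total contribution margin = 138,960 × R$21.70 = R$3,015,432.00.
Operating income = contribution − fixed costs = R$3,015,432.00 − R$1,033,700 = R$1,981,732.00.
Interest = R$1,110,616.00, so EBIT − I = R$871,116.00.
DCL = total CM / (EBIT − I) = R$3,015,432.00 / R$871,116.00 = 3.4616.
%ΔEPS = DCL × %ΔSales = 3.4616 × -6.4% = -22.2%.

-22.2%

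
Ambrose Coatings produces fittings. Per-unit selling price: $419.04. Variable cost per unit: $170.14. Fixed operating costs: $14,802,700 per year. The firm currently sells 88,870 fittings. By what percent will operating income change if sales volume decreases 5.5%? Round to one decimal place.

Contribution at this volume is 88,870 × $248.90 = $22,119,743.00.
Subtracting fixed costs: EBIT = $22,119,743.00 − $14,802,700 = $7,317,043.00.
DOL = contribution ÷ EBIT = $22,119,743.00 ÷ $7,317,043.00 = 3.0230.
So EBIT moves 3.0230 × (-5.5%) = -16.6%.

-16.6%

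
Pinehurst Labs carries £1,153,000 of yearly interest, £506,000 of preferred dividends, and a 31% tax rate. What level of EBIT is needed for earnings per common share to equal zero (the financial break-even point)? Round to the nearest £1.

£1,886,333

Grossing the preferred dividend up to pre-tax terms: £506,000 / (1 − 0.31) = £733,333.33.
Financial break-even EBIT = interest + D_p ÷ (1 − t) = £1,153,000 + £733,333.33 = £1,886,333.33.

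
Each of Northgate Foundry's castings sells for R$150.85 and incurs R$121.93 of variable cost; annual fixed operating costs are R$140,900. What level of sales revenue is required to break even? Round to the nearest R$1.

CM per unit = R$150.85 − R$121.93 = R$28.92; CM ratio = R$28.92 / R$150.85 = 0.1917.
Break-even sales = FC ÷ CM ratio = R$140,900 × R$150.85 / R$28.92 = R$734,950.

R$734,950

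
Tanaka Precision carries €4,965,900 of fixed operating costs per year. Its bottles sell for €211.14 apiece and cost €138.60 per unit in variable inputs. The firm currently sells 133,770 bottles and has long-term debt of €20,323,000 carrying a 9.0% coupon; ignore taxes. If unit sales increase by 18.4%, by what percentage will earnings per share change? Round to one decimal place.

Total contribution margin = 133,770 × €72.54 = €9,703,675.80.
Subtracting fixed costs: EBIT = €9,703,675.80 − €4,965,900 = €4,737,775.80.
After interest of €1,829,070.00, pre-tax earnings = €2,908,705.80.
Degree of combined leverage = contribution ÷ (EBIT − I) = €9,703,675.80 ÷ €2,908,705.80 = 3.3361.
EPS therefore changes by 3.3361 × (+18.4%) = +61.4%.

+61.4%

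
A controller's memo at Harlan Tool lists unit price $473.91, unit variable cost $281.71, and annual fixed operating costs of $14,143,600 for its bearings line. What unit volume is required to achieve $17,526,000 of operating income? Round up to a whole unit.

Unit CM = price − variable cost = $473.91 − $281.71 = $192.20.
Need Q such that Q × $192.20 − $14,143,600 = $17,526,000, i.e. Q = $31,669,600 / $192.20 = 164,774.19 → 164,775.

164,775 bearings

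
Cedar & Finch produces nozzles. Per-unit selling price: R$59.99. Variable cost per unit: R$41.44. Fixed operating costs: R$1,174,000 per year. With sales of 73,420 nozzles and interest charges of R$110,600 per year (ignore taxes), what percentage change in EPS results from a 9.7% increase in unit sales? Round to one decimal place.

+170.8%

Contribution at this volume is 73,420 × R$18.55 = R$1,361,941.00.
EBIT = R$1,361,941.00 − R$1,174,000 = R$187,941.00.
After interest of R$110,600.00, pre-tax earnings = R$77,341.00.
Degree of combined leverage = contribution ÷ (EBIT − I) = R$1,361,941.00 ÷ R$77,341.00 = 17.6096.
%ΔEPS = DCL × %ΔSales = 17.6096 × +9.7% = +170.8%.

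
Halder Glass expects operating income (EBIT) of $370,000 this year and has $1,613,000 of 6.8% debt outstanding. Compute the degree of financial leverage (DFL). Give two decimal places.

Interest = $109,684.00.
Degree of financial leverage = EBIT / (EBIT − interest) = $370,000 / $260,316.00 = 1.4213.

1.42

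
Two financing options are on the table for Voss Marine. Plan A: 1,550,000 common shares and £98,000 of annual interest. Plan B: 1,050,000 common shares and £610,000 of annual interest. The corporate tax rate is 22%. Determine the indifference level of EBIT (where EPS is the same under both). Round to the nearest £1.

Set EPS_A = EPS_B: (EBIT − £98,000)(1 − 0.22) ÷ 1,550,000 = (EBIT − £610,000)(1 − 0.22) ÷ 1,050,000.
Cancelling (1 − t) and cross-multiplying: 1,050,000·(EBIT − 98,000) = 1,550,000·(EBIT − 610,000).
Solving, EBIT = (610,000·1,550,000 − 98,000·1,050,000) / (1,550,000 − 1,050,000) = 842,600,000,000 / 500,000 = 1,685,200.00.

£1,685,200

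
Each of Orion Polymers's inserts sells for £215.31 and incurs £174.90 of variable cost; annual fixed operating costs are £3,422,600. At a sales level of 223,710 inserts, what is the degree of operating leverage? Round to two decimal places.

1.61

At 223,710 units, contribution = 223,710 × £40.41 = £9,040,121.10.
Operating income = contribution − fixed costs = £9,040,121.10 − £3,422,600 = £5,617,521.10.
DOL = contribution ÷ EBIT = £9,040,121.10 ÷ £5,617,521.10 = 1.6093.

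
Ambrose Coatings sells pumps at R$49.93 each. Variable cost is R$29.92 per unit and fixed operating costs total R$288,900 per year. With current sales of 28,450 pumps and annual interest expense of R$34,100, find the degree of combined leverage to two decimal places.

2.31

Total contribution margin = 28,450 × R$20.01 = R$569,284.50.
EBIT = R$569,284.50 − R$288,900 = R$280,384.50. Interest = R$34,100.00.
DOL = R$569,284.50 ÷ R$280,384.50 = 2.0304; DFL = R$280,384.50 ÷ R$246,284.50 = 1.1385.
Combined leverage = 2.0304 × 1.1385 = 2.3116.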